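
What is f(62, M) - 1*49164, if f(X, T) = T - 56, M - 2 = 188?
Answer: -49030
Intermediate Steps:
M = 190 (M = 2 + 188 = 190)
f(X, T) = -56 + T
f(62, M) - 1*49164 = (-56 + 190) - 1*49164 = 134 - 49164 = -49030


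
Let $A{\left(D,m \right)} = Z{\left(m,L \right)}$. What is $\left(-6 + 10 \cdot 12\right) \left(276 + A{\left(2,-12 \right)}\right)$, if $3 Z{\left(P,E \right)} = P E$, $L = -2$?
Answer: $32376$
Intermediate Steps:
$Z{\left(P,E \right)} = \frac{E P}{3}$ ($Z{\left(P,E \right)} = \frac{P E}{3} = \frac{E P}{3}$)
$A{\left(D,m \right)} = - \frac{2 m}{3}$ ($A{\left(D,m \right)} = \frac{1}{3} \left(-2\right) m = - \frac{2 m}{3}$)
$\left(-6 + 10 \cdot 12\right) \left(276 + A{\left(2,-12 \right)}\right) = \left(-6 + 10 \cdot 12\right) \left(276 - -8\right) = \left(-6 + 120\right) \left(276 + 8\right) = 114 \cdot 284 = 32376$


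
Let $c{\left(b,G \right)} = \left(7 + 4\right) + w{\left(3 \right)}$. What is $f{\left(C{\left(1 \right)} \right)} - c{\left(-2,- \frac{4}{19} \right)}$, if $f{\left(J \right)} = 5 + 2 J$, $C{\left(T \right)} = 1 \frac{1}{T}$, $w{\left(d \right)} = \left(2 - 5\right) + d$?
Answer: $-4$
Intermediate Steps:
$w{\left(d \right)} = -3 + d$
$c{\left(b,G \right)} = 11$ ($c{\left(b,G \right)} = \left(7 + 4\right) + \left(-3 + 3\right) = 11 + 0 = 11$)
$C{\left(T \right)} = \frac{1}{T}$
$f{\left(C{\left(1 \right)} \right)} - c{\left(-2,- \frac{4}{19} \right)} = \left(5 + \frac{2}{1}\right) - 11 = \left(5 + 2 \cdot 1\right) - 11 = \left(5 + 2\right) - 11 = 7 - 11 = -4$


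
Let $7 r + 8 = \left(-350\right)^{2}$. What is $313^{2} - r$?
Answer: $\frac{563291}{7} \approx 80470.0$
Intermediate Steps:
$r = \frac{122492}{7}$ ($r = - \frac{8}{7} + \frac{\left(-350\right)^{2}}{7} = - \frac{8}{7} + \frac{1}{7} \cdot 122500 = - \frac{8}{7} + 17500 = \frac{122492}{7} \approx 17499.0$)
$313^{2} - r = 313^{2} - \frac{122492}{7} = 97969 - \frac{122492}{7} = \frac{563291}{7}$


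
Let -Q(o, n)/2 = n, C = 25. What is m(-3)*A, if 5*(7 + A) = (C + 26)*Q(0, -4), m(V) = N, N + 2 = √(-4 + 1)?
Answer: -746/5 + 373*I*√3/5 ≈ -149.2 + 129.21*I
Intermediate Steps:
Q(o, n) = -2*n
N = -2 + I*√3 (N = -2 + √(-4 + 1) = -2 + √(-3) = -2 + I*√3 ≈ -2.0 + 1.732*I)
m(V) = -2 + I*√3
A = 373/5 (A = -7 + ((25 + 26)*(-2*(-4)))/5 = -7 + (51*8)/5 = -7 + (⅕)*408 = -7 + 408/5 = 373/5 ≈ 74.600)
m(-3)*A = (-2 + I*√3)*(373/5) = -746/5 + 373*I*√3/5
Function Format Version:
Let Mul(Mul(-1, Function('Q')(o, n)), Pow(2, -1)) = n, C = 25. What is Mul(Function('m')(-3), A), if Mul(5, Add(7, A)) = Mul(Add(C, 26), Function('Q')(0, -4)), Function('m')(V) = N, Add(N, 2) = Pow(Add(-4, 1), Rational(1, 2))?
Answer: Add(Rational(-746, 5), Mul(Rational(373, 5), I, Pow(3, Rational(1, 2)))) ≈ Add(-149.20, Mul(129.21, I))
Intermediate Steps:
Function('Q')(o, n) = Mul(-2, n)
N = Add(-2, Mul(I, Pow(3, Rational(1, 2)))) (N = Add(-2, Pow(Add(-4, 1), Rational(1, 2))) = Add(-2, Pow(-3, Rational(1, 2))) = Add(-2, Mul(I, Pow(3, Rational(1, 2)))) ≈ Add(-2.0000, Mul(1.7320, I)))
Function('m')(V) = Add(-2, Mul(I, Pow(3, Rational(1, 2))))
A = Rational(373, 5) (A = Add(-7, Mul(Rational(1, 5), Mul(Add(25, 26), Mul(-2, -4)))) = Add(-7, Mul(Rational(1, 5), Mul(51, 8))) = Add(-7, Mul(Rational(1, 5), 408)) = Add(-7, Rational(408, 5)) = Rational(373, 5) ≈ 74.600)
Mul(Function('m')(-3), A) = Mul(Add(-2, Mul(I, Pow(3, Rational(1, 2)))), Rational(373, 5)) = Add(Rational(-746, 5), Mul(Rational(373, 5), I, Pow(3, Rational(1, 2))))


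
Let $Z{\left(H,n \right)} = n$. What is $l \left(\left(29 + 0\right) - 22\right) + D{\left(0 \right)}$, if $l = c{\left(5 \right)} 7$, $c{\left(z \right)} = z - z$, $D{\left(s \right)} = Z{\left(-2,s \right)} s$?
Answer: $0$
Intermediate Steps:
$D{\left(s \right)} = s^{2}$ ($D{\left(s \right)} = s s = s^{2}$)
$c{\left(z \right)} = 0$
$l = 0$ ($l = 0 \cdot 7 = 0$)
$l \left(\left(29 + 0\right) - 22\right) + D{\left(0 \right)} = 0 \left(\left(29 + 0\right) - 22\right) + 0^{2} = 0 \left(29 - 22\right) + 0 = 0 \cdot 7 + 0 = 0 + 0 = 0$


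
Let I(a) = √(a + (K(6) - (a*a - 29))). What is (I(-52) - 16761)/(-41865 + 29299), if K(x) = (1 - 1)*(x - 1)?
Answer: 16761/12566 - 3*I*√303/12566 ≈ 1.3338 - 0.0041557*I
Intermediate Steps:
K(x) = 0 (K(x) = 0*(-1 + x) = 0)
I(a) = √(29 + a - a²) (I(a) = √(a + (0 - (a*a - 29))) = √(a + (0 - (a² - 29))) = √(a + (0 - (-29 + a²))) = √(a + (0 + (29 - a²))) = √(a + (29 - a²)) = √(29 + a - a²))
(I(-52) - 16761)/(-41865 + 29299) = (√(29 - 52 - 1*(-52)²) - 16761)/(-41865 + 29299) = (√(29 - 52 - 1*2704) - 16761)/(-12566) = (√(29 - 52 - 2704) - 16761)*(-1/12566) = (√(-2727) - 16761)*(-1/12566) = (3*I*√303 - 16761)*(-1/12566) = (-16761 + 3*I*√303)*(-1/12566) = 16761/12566 - 3*I*√303/12566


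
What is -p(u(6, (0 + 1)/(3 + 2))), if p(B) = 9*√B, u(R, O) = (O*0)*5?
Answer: 0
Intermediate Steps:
u(R, O) = 0 (u(R, O) = 0*5 = 0)
-p(u(6, (0 + 1)/(3 + 2))) = -9*√0 = -9*0 = -1*0 = 0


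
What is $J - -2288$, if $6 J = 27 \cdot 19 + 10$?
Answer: $\frac{14251}{6} \approx 2375.2$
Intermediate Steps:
$J = \frac{523}{6}$ ($J = \frac{27 \cdot 19 + 10}{6} = \frac{513 + 10}{6} = \frac{1}{6} \cdot 523 = \frac{523}{6} \approx 87.167$)
$J - -2288 = \frac{523}{6} - -2288 = \frac{523}{6} + 2288 = \frac{14251}{6}$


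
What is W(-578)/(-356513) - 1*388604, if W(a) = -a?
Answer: -138542378430/356513 ≈ -3.8860e+5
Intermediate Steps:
W(-578)/(-356513) - 1*388604 = -1*(-578)/(-356513) - 1*388604 = 578*(-1/356513) - 388604 = -578/356513 - 388604 = -138542378430/356513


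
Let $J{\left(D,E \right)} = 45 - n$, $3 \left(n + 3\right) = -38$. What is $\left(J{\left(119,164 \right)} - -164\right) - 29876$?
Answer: $- \frac{88954}{3} \approx -29651.0$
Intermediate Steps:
$n = - \frac{47}{3}$ ($n = -3 + \frac{1}{3} \left(-38\right) = -3 - \frac{38}{3} = - \frac{47}{3} \approx -15.667$)
$J{\left(D,E \right)} = \frac{182}{3}$ ($J{\left(D,E \right)} = 45 - - \frac{47}{3} = 45 + \frac{47}{3} = \frac{182}{3}$)
$\left(J{\left(119,164 \right)} - -164\right) - 29876 = \left(\frac{182}{3} - -164\right) - 29876 = \left(\frac{182}{3} + \left(240 - 76\right)\right) - 29876 = \left(\frac{182}{3} + 164\right) - 29876 = \frac{674}{3} - 29876 = - \frac{88954}{3}$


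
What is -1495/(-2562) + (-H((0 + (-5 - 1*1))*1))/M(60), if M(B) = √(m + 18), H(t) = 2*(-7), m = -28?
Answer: 1495/2562 - 7*I*√10/5 ≈ 0.58353 - 4.4272*I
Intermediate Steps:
H(t) = -14
M(B) = I*√10 (M(B) = √(-28 + 18) = √(-10) = I*√10)
-1495/(-2562) + (-H((0 + (-5 - 1*1))*1))/M(60) = -1495/(-2562) + (-1*(-14))/((I*√10)) = -1495*(-1/2562) + 14*(-I*√10/10) = 1495/2562 - 7*I*√10/5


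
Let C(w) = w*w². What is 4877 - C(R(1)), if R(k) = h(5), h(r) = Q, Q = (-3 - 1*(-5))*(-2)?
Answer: 4941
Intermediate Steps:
Q = -4 (Q = (-3 + 5)*(-2) = 2*(-2) = -4)
h(r) = -4
R(k) = -4
C(w) = w³
4877 - C(R(1)) = 4877 - 1*(-4)³ = 4877 - 1*(-64) = 4877 + 64 = 4941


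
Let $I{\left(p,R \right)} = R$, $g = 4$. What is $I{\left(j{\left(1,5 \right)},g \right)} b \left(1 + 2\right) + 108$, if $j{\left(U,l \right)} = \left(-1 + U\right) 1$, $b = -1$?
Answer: $96$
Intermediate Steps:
$j{\left(U,l \right)} = -1 + U$
$I{\left(j{\left(1,5 \right)},g \right)} b \left(1 + 2\right) + 108 = 4 \left(- (1 + 2)\right) + 108 = 4 \left(\left(-1\right) 3\right) + 108 = 4 \left(-3\right) + 108 = -12 + 108 = 96$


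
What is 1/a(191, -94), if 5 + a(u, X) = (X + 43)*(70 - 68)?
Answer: -1/107 ≈ -0.0093458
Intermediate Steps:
a(u, X) = 81 + 2*X (a(u, X) = -5 + (X + 43)*(70 - 68) = -5 + (43 + X)*2 = -5 + (86 + 2*X) = 81 + 2*X)
1/a(191, -94) = 1/(81 + 2*(-94)) = 1/(81 - 188) = 1/(-107) = -1/107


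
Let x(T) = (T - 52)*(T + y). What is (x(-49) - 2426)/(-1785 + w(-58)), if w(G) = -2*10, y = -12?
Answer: -747/361 ≈ -2.0693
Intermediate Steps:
x(T) = (-52 + T)*(-12 + T) (x(T) = (T - 52)*(T - 12) = (-52 + T)*(-12 + T))
w(G) = -20
(x(-49) - 2426)/(-1785 + w(-58)) = ((624 + (-49)² - 64*(-49)) - 2426)/(-1785 - 20) = ((624 + 2401 + 3136) - 2426)/(-1805) = (6161 - 2426)*(-1/1805) = 3735*(-1/1805) = -747/361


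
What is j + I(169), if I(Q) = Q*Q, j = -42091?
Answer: -13530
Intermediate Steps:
I(Q) = Q**2
j + I(169) = -42091 + 169**2 = -42091 + 28561 = -13530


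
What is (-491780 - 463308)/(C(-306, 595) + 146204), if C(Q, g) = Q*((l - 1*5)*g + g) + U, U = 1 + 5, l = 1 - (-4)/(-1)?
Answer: -238772/355175 ≈ -0.67227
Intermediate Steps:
l = -3 (l = 1 - (-4)*(-1) = 1 - 1*4 = 1 - 4 = -3)
U = 6
C(Q, g) = 6 - 7*Q*g (C(Q, g) = Q*((-3 - 1*5)*g + g) + 6 = Q*((-3 - 5)*g + g) + 6 = Q*(-8*g + g) + 6 = Q*(-7*g) + 6 = -7*Q*g + 6 = 6 - 7*Q*g)
(-491780 - 463308)/(C(-306, 595) + 146204) = (-491780 - 463308)/((6 - 7*(-306)*595) + 146204) = -955088/((6 + 1274490) + 146204) = -955088/(1274496 + 146204) = -955088/1420700 = -955088*1/1420700 = -238772/355175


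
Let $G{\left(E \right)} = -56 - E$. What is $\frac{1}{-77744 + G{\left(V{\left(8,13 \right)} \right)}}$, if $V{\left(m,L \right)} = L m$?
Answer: $- \frac{1}{77904} \approx -1.2836 \cdot 10^{-5}$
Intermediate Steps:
$\frac{1}{-77744 + G{\left(V{\left(8,13 \right)} \right)}} = \frac{1}{-77744 - \left(56 + 13 \cdot 8\right)} = \frac{1}{-77744 - 160} = \frac{1}{-77904} = - \frac{1}{77904}$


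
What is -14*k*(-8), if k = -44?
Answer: -4928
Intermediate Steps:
-14*k*(-8) = -14*(-44)*(-8) = 616*(-8) = -4928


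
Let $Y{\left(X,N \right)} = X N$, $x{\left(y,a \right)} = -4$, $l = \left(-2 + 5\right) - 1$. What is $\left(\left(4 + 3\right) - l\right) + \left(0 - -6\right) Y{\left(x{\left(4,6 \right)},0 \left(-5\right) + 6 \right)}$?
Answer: $-139$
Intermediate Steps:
$l = 2$ ($l = 3 - 1 = 2$)
$Y{\left(X,N \right)} = N X$
$\left(\left(4 + 3\right) - l\right) + \left(0 - -6\right) Y{\left(x{\left(4,6 \right)},0 \left(-5\right) + 6 \right)} = \left(\left(4 + 3\right) - 2\right) + \left(0 - -6\right) \left(0 \left(-5\right) + 6\right) \left(-4\right) = \left(7 - 2\right) + \left(0 + 6\right) \left(0 + 6\right) \left(-4\right) = 5 + 6 \cdot 6 \left(-4\right) = 5 + 6 \left(-24\right) = 5 - 144 = -139$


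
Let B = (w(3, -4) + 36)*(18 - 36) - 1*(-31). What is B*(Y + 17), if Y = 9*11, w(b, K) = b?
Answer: -77836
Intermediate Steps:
Y = 99
B = -671 (B = (3 + 36)*(18 - 36) - 1*(-31) = 39*(-18) + 31 = -702 + 31 = -671)
B*(Y + 17) = -671*(99 + 17) = -671*116 = -77836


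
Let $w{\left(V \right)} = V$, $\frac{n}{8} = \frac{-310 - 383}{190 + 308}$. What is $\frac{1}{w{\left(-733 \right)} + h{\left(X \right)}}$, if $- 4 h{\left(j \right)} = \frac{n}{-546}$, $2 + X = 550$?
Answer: $- \frac{2158}{1581825} \approx -0.0013642$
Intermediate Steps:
$n = - \frac{924}{83}$ ($n = 8 \frac{-310 - 383}{190 + 308} = 8 \left(- \frac{693}{498}\right) = 8 \left(\left(-693\right) \frac{1}{498}\right) = 8 \left(- \frac{231}{166}\right) = - \frac{924}{83} \approx -11.133$)
$X = 548$ ($X = -2 + 550 = 548$)
$h{\left(j \right)} = - \frac{11}{2158}$ ($h{\left(j \right)} = - \frac{\left(- \frac{924}{83}\right) \frac{1}{-546}}{4} = - \frac{\left(- \frac{924}{83}\right) \left(- \frac{1}{546}\right)}{4} = \left(- \frac{1}{4}\right) \frac{22}{1079} = - \frac{11}{2158}$)
$\frac{1}{w{\left(-733 \right)} + h{\left(X \right)}} = \frac{1}{-733 - \frac{11}{2158}} = \frac{1}{- \frac{1581825}{2158}} = - \frac{2158}{1581825}$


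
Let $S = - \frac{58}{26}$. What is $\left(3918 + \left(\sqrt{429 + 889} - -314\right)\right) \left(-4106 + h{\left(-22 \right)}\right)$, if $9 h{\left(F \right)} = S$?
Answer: $- \frac{2033183992}{117} - \frac{480431 \sqrt{1318}}{117} \approx -1.7527 \cdot 10^{7}$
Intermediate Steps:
$S = - \frac{29}{13}$ ($S = \left(-58\right) \frac{1}{26} = - \frac{29}{13} \approx -2.2308$)
$h{\left(F \right)} = - \frac{29}{117}$ ($h{\left(F \right)} = \frac{1}{9} \left(- \frac{29}{13}\right) = - \frac{29}{117}$)
$\left(3918 + \left(\sqrt{429 + 889} - -314\right)\right) \left(-4106 + h{\left(-22 \right)}\right) = \left(3918 + \left(\sqrt{429 + 889} - -314\right)\right) \left(-4106 - \frac{29}{117}\right) = \left(3918 + \left(\sqrt{1318} + 314\right)\right) \left(- \frac{480431}{117}\right) = \left(3918 + \left(314 + \sqrt{1318}\right)\right) \left(- \frac{480431}{117}\right) = \left(4232 + \sqrt{1318}\right) \left(- \frac{480431}{117}\right) = - \frac{2033183992}{117} - \frac{480431 \sqrt{1318}}{117}$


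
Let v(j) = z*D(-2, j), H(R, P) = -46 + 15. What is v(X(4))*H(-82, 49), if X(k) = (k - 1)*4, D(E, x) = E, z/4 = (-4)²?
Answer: 3968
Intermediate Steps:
z = 64 (z = 4*(-4)² = 4*16 = 64)
H(R, P) = -31
X(k) = -4 + 4*k (X(k) = (-1 + k)*4 = -4 + 4*k)
v(j) = -128 (v(j) = 64*(-2) = -128)
v(X(4))*H(-82, 49) = -128*(-31) = 3968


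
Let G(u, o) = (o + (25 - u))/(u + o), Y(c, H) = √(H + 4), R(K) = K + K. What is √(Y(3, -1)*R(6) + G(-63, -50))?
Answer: √(-4294 + 153228*√3)/113 ≈ 4.5220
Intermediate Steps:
R(K) = 2*K
Y(c, H) = √(4 + H)
G(u, o) = (25 + o - u)/(o + u)
√(Y(3, -1)*R(6) + G(-63, -50)) = √(√(4 - 1)*(2*6) + (25 - 50 - 1*(-63))/(-50 - 63)) = √(√3*12 + (25 - 50 + 63)/(-113)) = √(12*√3 - 1/113*38) = √(12*√3 - 38/113) = √(-38/113 + 12*√3)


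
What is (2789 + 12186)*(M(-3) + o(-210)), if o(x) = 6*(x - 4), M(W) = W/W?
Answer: -19212925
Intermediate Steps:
M(W) = 1
o(x) = -24 + 6*x (o(x) = 6*(-4 + x) = -24 + 6*x)
(2789 + 12186)*(M(-3) + o(-210)) = (2789 + 12186)*(1 + (-24 + 6*(-210))) = 14975*(1 + (-24 - 1260)) = 14975*(1 - 1284) = 14975*(-1283) = -19212925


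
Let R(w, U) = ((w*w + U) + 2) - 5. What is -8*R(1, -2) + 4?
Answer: 36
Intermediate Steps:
R(w, U) = -3 + U + w² (R(w, U) = ((w² + U) + 2) - 5 = ((U + w²) + 2) - 5 = (2 + U + w²) - 5 = -3 + U + w²)
-8*R(1, -2) + 4 = -8*(-3 - 2 + 1²) + 4 = -8*(-3 - 2 + 1) + 4 = -8*(-4) + 4 = 32 + 4 = 36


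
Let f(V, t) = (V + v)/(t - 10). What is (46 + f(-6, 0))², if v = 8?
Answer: 52441/25 ≈ 2097.6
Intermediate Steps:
f(V, t) = (8 + V)/(-10 + t) (f(V, t) = (V + 8)/(t - 10) = (8 + V)/(-10 + t))
(46 + f(-6, 0))² = (46 + (8 - 6)/(-10 + 0))² = (46 + 2/(-10))² = (46 - ⅒*2)² = (46 - ⅕)² = (229/5)² = 52441/25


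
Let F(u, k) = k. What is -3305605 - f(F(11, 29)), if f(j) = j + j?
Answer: -3305663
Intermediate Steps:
f(j) = 2*j
-3305605 - f(F(11, 29)) = -3305605 - 2*29 = -3305605 - 1*58 = -3305605 - 58 = -3305663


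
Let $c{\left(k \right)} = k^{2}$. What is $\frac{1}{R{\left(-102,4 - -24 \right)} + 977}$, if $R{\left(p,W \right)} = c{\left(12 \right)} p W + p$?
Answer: $- \frac{1}{410389} \approx -2.4367 \cdot 10^{-6}$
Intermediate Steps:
$R{\left(p,W \right)} = p + 144 W p$ ($R{\left(p,W \right)} = 12^{2} p W + p = 144 p W + p = 144 W p + p = p + 144 W p$)
$\frac{1}{R{\left(-102,4 - -24 \right)} + 977} = \frac{1}{- 102 \left(1 + 144 \left(4 - -24\right)\right) + 977} = \frac{1}{- 102 \left(1 + 144 \left(4 + 24\right)\right) + 977} = \frac{1}{- 102 \left(1 + 144 \cdot 28\right) + 977} = \frac{1}{- 102 \left(1 + 4032\right) + 977} = \frac{1}{\left(-102\right) 4033 + 977} = \frac{1}{-411366 + 977} = \frac{1}{-410389} = - \frac{1}{410389}$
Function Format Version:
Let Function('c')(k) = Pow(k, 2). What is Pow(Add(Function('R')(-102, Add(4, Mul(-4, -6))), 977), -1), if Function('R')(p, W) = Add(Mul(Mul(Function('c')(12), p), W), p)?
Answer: Rational(-1, 410389) ≈ -2.4367e-6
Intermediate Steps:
Function('R')(p, W) = Add(p, Mul(144, W, p)) (Function('R')(p, W) = Add(Mul(Mul(Pow(12, 2), p), W), p) = Add(Mul(Mul(144, p), W), p) = Add(Mul(144, W, p), p) = Add(p, Mul(144, W, p)))
Pow(Add(Function('R')(-102, Add(4, Mul(-4, -6))), 977), -1) = Pow(Add(Mul(-102, Add(1, Mul(144, Add(4, Mul(-4, -6))))), 977), -1) = Pow(Add(Mul(-102, Add(1, Mul(144, Add(4, 24)))), 977), -1) = Pow(Add(Mul(-102, Add(1, Mul(144, 28))), 977), -1) = Pow(Add(Mul(-102, Add(1, 4032)), 977), -1) = Pow(Add(Mul(-102, 4033), 977), -1) = Pow(Add(-411366, 977), -1) = Pow(-410389, -1) = Rational(-1, 410389)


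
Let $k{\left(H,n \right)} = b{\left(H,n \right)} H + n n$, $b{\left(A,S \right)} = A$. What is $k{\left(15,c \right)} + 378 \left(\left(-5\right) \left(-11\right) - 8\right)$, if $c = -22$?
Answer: $18475$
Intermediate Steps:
$k{\left(H,n \right)} = H^{2} + n^{2}$ ($k{\left(H,n \right)} = H H + n n = H^{2} + n^{2}$)
$k{\left(15,c \right)} + 378 \left(\left(-5\right) \left(-11\right) - 8\right) = \left(15^{2} + \left(-22\right)^{2}\right) + 378 \left(\left(-5\right) \left(-11\right) - 8\right) = \left(225 + 484\right) + 378 \left(55 - 8\right) = 709 + 378 \cdot 47 = 709 + 17766 = 18475$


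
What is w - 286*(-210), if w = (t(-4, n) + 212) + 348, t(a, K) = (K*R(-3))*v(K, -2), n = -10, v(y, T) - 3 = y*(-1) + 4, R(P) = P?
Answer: 61130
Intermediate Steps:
v(y, T) = 7 - y (v(y, T) = 3 + (y*(-1) + 4) = 3 + (-y + 4) = 3 + (4 - y) = 7 - y)
t(a, K) = -3*K*(7 - K) (t(a, K) = (K*(-3))*(7 - K) = (-3*K)*(7 - K) = -3*K*(7 - K))
w = 1070 (w = (3*(-10)*(-7 - 10) + 212) + 348 = (3*(-10)*(-17) + 212) + 348 = (510 + 212) + 348 = 722 + 348 = 1070)
w - 286*(-210) = 1070 - 286*(-210) = 1070 + 60060 = 61130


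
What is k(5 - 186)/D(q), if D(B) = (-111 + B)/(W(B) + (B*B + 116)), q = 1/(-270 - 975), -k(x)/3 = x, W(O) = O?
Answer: -8136024934/14337835 ≈ -567.45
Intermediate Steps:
k(x) = -3*x
q = -1/1245 (q = 1/(-1245) = -1/1245 ≈ -0.00080321)
D(B) = (-111 + B)/(116 + B + B²) (D(B) = (-111 + B)/(B + (B*B + 116)) = (-111 + B)/(B + (B² + 116)) = (-111 + B)/(B + (116 + B²)) = (-111 + B)/(116 + B + B²))
k(5 - 186)/D(q) = (-3*(5 - 186))/(((-111 - 1/1245)/(116 - 1/1245 + (-1/1245)²))) = (-3*(-181))/((-138196/1245/(116 - 1/1245 + 1/1550025))) = 543/((-138196/1245/(179801656/1550025))) = 543/(((1550025/179801656)*(-138196/1245))) = 543/(-43013505/44950414) = 543*(-44950414/43013505) = -8136024934/14337835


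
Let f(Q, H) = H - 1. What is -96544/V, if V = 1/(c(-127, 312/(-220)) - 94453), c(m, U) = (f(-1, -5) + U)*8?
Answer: 501852993376/55 ≈ 9.1246e+9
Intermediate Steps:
f(Q, H) = -1 + H
c(m, U) = -48 + 8*U (c(m, U) = ((-1 - 5) + U)*8 = (-6 + U)*8 = -48 + 8*U)
V = -55/5198179 (V = 1/((-48 + 8*(312/(-220))) - 94453) = 1/((-48 + 8*(312*(-1/220))) - 94453) = 1/((-48 + 8*(-78/55)) - 94453) = 1/((-48 - 624/55) - 94453) = 1/(-3264/55 - 94453) = 1/(-5198179/55) = -55/5198179 ≈ -1.0581e-5)
-96544/V = -96544/(-55/5198179) = -96544*(-5198179/55) = 501852993376/55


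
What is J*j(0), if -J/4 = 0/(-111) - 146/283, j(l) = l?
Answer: 0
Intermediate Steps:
J = 584/283 (J = -4*(0/(-111) - 146/283) = -4*(0*(-1/111) - 146*1/283) = -4*(0 - 146/283) = -4*(-146/283) = 584/283 ≈ 2.0636)
J*j(0) = (584/283)*0 = 0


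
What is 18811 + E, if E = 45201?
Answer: 64012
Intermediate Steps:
18811 + E = 18811 + 45201 = 64012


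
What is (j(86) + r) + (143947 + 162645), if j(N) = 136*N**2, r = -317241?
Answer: 995207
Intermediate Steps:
(j(86) + r) + (143947 + 162645) = (136*86**2 - 317241) + (143947 + 162645) = (136*7396 - 317241) + 306592 = (1005856 - 317241) + 306592 = 688615 + 306592 = 995207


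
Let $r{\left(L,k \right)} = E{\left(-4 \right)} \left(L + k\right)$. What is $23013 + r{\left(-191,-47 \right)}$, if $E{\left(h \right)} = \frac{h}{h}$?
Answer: $22775$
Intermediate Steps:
$E{\left(h \right)} = 1$
$r{\left(L,k \right)} = L + k$ ($r{\left(L,k \right)} = 1 \left(L + k\right) = L + k$)
$23013 + r{\left(-191,-47 \right)} = 23013 - 238 = 22775$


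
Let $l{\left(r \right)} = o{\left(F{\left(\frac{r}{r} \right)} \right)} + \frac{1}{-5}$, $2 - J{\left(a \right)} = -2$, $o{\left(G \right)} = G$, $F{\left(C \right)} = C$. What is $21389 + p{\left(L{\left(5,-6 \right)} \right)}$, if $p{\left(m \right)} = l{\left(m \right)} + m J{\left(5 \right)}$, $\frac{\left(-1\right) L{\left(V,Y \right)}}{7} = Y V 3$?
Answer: $\frac{119549}{5} \approx 23910.0$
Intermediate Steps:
$J{\left(a \right)} = 4$ ($J{\left(a \right)} = 2 - -2 = 2 + 2 = 4$)
$l{\left(r \right)} = \frac{4}{5}$ ($l{\left(r \right)} = \frac{r}{r} + \frac{1}{-5} = 1 - \frac{1}{5} = \frac{4}{5}$)
$L{\left(V,Y \right)} = - 21 V Y$ ($L{\left(V,Y \right)} = - 7 Y V 3 = - 7 V Y 3 = - 7 \cdot 3 V Y = - 21 V Y$)
$p{\left(m \right)} = \frac{4}{5} + 4 m$ ($p{\left(m \right)} = \frac{4}{5} + m 4 = \frac{4}{5} + 4 m$)
$21389 + p{\left(L{\left(5,-6 \right)} \right)} = 21389 + \left(\frac{4}{5} + 4 \left(\left(-21\right) 5 \left(-6\right)\right)\right) = 21389 + \left(\frac{4}{5} + 4 \cdot 630\right) = 21389 + \left(\frac{4}{5} + 2520\right) = 21389 + \frac{12604}{5} = \frac{119549}{5}$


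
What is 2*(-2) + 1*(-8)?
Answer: -12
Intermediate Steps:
2*(-2) + 1*(-8) = -4 - 8 = -12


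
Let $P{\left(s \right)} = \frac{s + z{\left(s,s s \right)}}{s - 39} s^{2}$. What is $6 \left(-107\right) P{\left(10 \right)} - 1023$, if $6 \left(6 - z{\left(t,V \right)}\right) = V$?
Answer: $- \frac{72467}{29} \approx -2498.9$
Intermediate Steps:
$z{\left(t,V \right)} = 6 - \frac{V}{6}$
$P{\left(s \right)} = \frac{s^{2} \left(6 + s - \frac{s^{2}}{6}\right)}{-39 + s}$ ($P{\left(s \right)} = \frac{s - \left(-6 + \frac{s s}{6}\right)}{s - 39} s^{2} = \frac{s - \left(-6 + \frac{s^{2}}{6}\right)}{-39 + s} s^{2} = \frac{6 + s - \frac{s^{2}}{6}}{-39 + s} s^{2} = \frac{s^{2} \left(6 + s - \frac{s^{2}}{6}\right)}{-39 + s}$)
$6 \left(-107\right) P{\left(10 \right)} - 1023 = 6 \left(-107\right) \frac{10^{2} \left(6 + 10 - \frac{10^{2}}{6}\right)}{-39 + 10} - 1023 = - 642 \frac{100 \left(6 + 10 - \frac{50}{3}\right)}{-29} - 1023 = - 642 \cdot 100 \left(- \frac{1}{29}\right) \left(6 + 10 - \frac{50}{3}\right) - 1023 = - 642 \cdot 100 \left(- \frac{1}{29}\right) \left(- \frac{2}{3}\right) - 1023 = \left(-642\right) \frac{200}{87} - 1023 = - \frac{42800}{29} - 1023 = - \frac{72467}{29}$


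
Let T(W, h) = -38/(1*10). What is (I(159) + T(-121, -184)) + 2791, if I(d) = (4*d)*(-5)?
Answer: -1964/5 ≈ -392.80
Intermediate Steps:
T(W, h) = -19/5 (T(W, h) = -38/10 = -38*⅒ = -19/5)
I(d) = -20*d
(I(159) + T(-121, -184)) + 2791 = (-20*159 - 19/5) + 2791 = (-3180 - 19/5) + 2791 = -15919/5 + 2791 = -1964/5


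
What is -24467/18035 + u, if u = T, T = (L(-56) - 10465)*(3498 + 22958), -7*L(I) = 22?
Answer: -34962945358189/126245 ≈ -2.7695e+8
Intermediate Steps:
L(I) = -22/7 (L(I) = -1/7*22 = -22/7)
T = -1938616312/7 (T = (-22/7 - 10465)*(3498 + 22958) = -73277/7*26456 = -1938616312/7 ≈ -2.7695e+8)
u = -1938616312/7 ≈ -2.7695e+8
-24467/18035 + u = -24467/18035 - 1938616312/7 = -34962945358189/126245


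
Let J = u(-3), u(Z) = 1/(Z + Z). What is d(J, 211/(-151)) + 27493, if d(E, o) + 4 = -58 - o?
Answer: 4142292/151 ≈ 27432.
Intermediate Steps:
u(Z) = 1/(2*Z)
J = -1/6 (J = (1/2)/(-3) = (1/2)*(-1/3) = -1/6 ≈ -0.16667)
d(E, o) = -62 - o (d(E, o) = -4 + (-58 - o) = -62 - o)
d(J, 211/(-151)) + 27493 = (-62 - 211/(-151)) + 27493 = (-62 - 211*(-1)/151) + 27493 = (-62 - 1*(-211/151)) + 27493 = (-62 + 211/151) + 27493 = -9151/151 + 27493 = 4142292/151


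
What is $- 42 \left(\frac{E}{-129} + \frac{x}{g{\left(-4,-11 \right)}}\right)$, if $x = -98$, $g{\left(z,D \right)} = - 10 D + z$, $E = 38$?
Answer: $\frac{116690}{2279} \approx 51.202$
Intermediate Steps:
$g{\left(z,D \right)} = z - 10 D$
$- 42 \left(\frac{E}{-129} + \frac{x}{g{\left(-4,-11 \right)}}\right) = - 42 \left(\frac{38}{-129} - \frac{98}{-4 - -110}\right) = - 42 \left(38 \left(- \frac{1}{129}\right) - \frac{98}{-4 + 110}\right) = - 42 \left(- \frac{38}{129} - \frac{98}{106}\right) = - 42 \left(- \frac{38}{129} - \frac{49}{53}\right) = \left(-42\right) \left(- \frac{8335}{6837}\right) = \frac{116690}{2279}$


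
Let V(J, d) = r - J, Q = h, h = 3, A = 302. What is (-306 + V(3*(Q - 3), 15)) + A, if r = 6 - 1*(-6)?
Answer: 8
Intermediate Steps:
Q = 3
r = 12 (r = 6 + 6 = 12)
V(J, d) = 12 - J
(-306 + V(3*(Q - 3), 15)) + A = (-306 + (12 - 3*(3 - 3))) + 302 = (-306 + (12 - 3*0)) + 302 = (-306 + (12 - 1*0)) + 302 = (-306 + (12 + 0)) + 302 = (-306 + 12) + 302 = -294 + 302 = 8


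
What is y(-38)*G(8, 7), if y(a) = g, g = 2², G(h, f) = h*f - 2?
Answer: 216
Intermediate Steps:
G(h, f) = -2 + f*h (G(h, f) = f*h - 2 = -2 + f*h)
g = 4
y(a) = 4
y(-38)*G(8, 7) = 4*(-2 + 7*8) = 4*(-2 + 56) = 4*54 = 216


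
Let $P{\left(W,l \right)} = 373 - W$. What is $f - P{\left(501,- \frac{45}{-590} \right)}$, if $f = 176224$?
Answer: $176352$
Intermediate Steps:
$f - P{\left(501,- \frac{45}{-590} \right)} = 176224 - \left(373 - 501\right) = 176224 - -128 = 176224 + 128 = 176352$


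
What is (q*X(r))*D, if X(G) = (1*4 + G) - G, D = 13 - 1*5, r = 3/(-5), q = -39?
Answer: -1248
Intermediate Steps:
r = -⅗ (r = 3*(-⅕) = -⅗ ≈ -0.60000)
D = 8 (D = 13 - 5 = 8)
X(G) = 4 (X(G) = (4 + G) - G = 4)
(q*X(r))*D = -39*4*8 = -156*8 = -1248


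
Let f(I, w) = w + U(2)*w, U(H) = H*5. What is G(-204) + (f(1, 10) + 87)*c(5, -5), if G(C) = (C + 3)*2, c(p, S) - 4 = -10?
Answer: -1584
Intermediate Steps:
U(H) = 5*H
c(p, S) = -6 (c(p, S) = 4 - 10 = -6)
f(I, w) = 11*w (f(I, w) = w + (5*2)*w = w + 10*w = 11*w)
G(C) = 6 + 2*C (G(C) = (3 + C)*2 = 6 + 2*C)
G(-204) + (f(1, 10) + 87)*c(5, -5) = (6 + 2*(-204)) + (11*10 + 87)*(-6) = (6 - 408) + (110 + 87)*(-6) = -402 + 197*(-6) = -402 - 1182 = -1584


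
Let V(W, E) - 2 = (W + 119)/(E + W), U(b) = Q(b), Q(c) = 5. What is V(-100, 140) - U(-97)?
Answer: -101/40 ≈ -2.5250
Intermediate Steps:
U(b) = 5
V(W, E) = 2 + (119 + W)/(E + W) (V(W, E) = 2 + (W + 119)/(E + W) = 2 + (119 + W)/(E + W))
V(-100, 140) - U(-97) = (119 + 2*140 + 3*(-100))/(140 - 100) - 1*5 = (119 + 280 - 300)/40 - 5 = (1/40)*99 - 5 = 99/40 - 5 = -101/40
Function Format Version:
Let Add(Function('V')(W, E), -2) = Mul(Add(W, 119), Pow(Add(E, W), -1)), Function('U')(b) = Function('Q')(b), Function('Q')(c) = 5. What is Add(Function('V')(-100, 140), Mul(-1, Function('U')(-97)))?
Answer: Rational(-101, 40) ≈ -2.5250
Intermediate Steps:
Function('U')(b) = 5
Function('V')(W, E) = Add(2, Mul(Pow(Add(E, W), -1), Add(119, W))) (Function('V')(W, E) = Add(2, Mul(Add(W, 119), Pow(Add(E, W), -1))) = Add(2, Mul(Add(119, W), Pow(Add(E, W), -1))) = Add(2, Mul(Pow(Add(E, W), -1), Add(119, W))))
Add(Function('V')(-100, 140), Mul(-1, Function('U')(-97))) = Add(Mul(Pow(Add(140, -100), -1), Add(119, Mul(2, 140), Mul(3, -100))), Mul(-1, 5)) = Add(Mul(Pow(40, -1), Add(119, 280, -300)), -5) = Add(Mul(Rational(1, 40), 99), -5) = Add(Rational(99, 40), -5) = Rational(-101, 40)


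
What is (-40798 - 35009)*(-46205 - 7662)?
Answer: 4083495669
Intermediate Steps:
(-40798 - 35009)*(-46205 - 7662) = -75807*(-53867) = 4083495669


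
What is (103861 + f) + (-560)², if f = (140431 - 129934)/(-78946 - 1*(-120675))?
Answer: 17420240566/41729 ≈ 4.1746e+5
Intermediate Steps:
f = 10497/41729 (f = 10497/(-78946 + 120675) = 10497/41729 ≈ 0.25155)
(103861 + f) + (-560)² = (103861 + 10497/41729) + (-560)² = 4334026166/41729 + 313600 = 17420240566/41729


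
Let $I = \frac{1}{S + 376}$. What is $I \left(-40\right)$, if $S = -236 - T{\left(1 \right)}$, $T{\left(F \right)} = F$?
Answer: $- \frac{40}{139} \approx -0.28777$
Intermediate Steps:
$S = -237$ ($S = -236 - 1 = -237$)
$I = \frac{1}{139}$ ($I = \frac{1}{-237 + 376} = \frac{1}{139} \approx 0.0071942$)
$I \left(-40\right) = \frac{1}{139} \left(-40\right) = - \frac{40}{139}$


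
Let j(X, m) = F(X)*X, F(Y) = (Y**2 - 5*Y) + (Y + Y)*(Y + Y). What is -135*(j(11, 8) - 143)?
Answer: -797445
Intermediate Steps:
F(Y) = -5*Y + 5*Y**2 (F(Y) = (Y**2 - 5*Y) + (2*Y)*(2*Y) = (Y**2 - 5*Y) + 4*Y**2 = -5*Y + 5*Y**2)
j(X, m) = 5*X**2*(-1 + X) (j(X, m) = (5*X*(-1 + X))*X = 5*X**2*(-1 + X))
-135*(j(11, 8) - 143) = -135*(5*11**2*(-1 + 11) - 143) = -135*(5*121*10 - 143) = -135*(6050 - 143) = -135*5907 = -797445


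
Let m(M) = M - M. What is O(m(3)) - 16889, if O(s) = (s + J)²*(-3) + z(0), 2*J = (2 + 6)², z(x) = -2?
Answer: -19963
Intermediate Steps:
J = 32 (J = (2 + 6)²/2 = (½)*8² = (½)*64 = 32)
m(M) = 0
O(s) = -2 - 3*(32 + s)² (O(s) = (s + 32)²*(-3) - 2 = (32 + s)²*(-3) - 2 = -3*(32 + s)² - 2 = -2 - 3*(32 + s)²)
O(m(3)) - 16889 = (-2 - 3*(32 + 0)²) - 16889 = (-2 - 3*32²) - 16889 = (-2 - 3*1024) - 16889 = (-2 - 3072) - 16889 = -3074 - 16889 = -19963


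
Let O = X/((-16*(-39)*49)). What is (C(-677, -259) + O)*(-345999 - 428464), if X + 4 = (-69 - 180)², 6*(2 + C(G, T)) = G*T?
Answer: -17744114445741/784 ≈ -2.2633e+10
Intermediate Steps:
C(G, T) = -2 + G*T/6 (C(G, T) = -2 + (G*T)/6 = -2 + G*T/6)
X = 61997 (X = -4 + (-69 - 180)² = -4 + (-249)² = -4 + 62001 = 61997)
O = 4769/2352 (O = 61997/((-16*(-39)*49)) = 61997/((624*49)) = 61997/30576 = 61997*(1/30576) = 4769/2352 ≈ 2.0276)
(C(-677, -259) + O)*(-345999 - 428464) = ((-2 + (⅙)*(-677)*(-259)) + 4769/2352)*(-345999 - 428464) = ((-2 + 175343/6) + 4769/2352)*(-774463) = (175331/6 + 4769/2352)*(-774463) = (22911507/784)*(-774463) = -17744114445741/784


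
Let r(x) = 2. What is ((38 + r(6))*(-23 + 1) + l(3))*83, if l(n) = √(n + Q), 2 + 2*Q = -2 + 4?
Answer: -73040 + 83*√3 ≈ -72896.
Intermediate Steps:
Q = 0 (Q = -1 + (-2 + 4)/2 = -1 + (½)*2 = -1 + 1 = 0)
l(n) = √n (l(n) = √(n + 0) = √n)
((38 + r(6))*(-23 + 1) + l(3))*83 = ((38 + 2)*(-23 + 1) + √3)*83 = (40*(-22) + √3)*83 = (-880 + √3)*83 = -73040 + 83*√3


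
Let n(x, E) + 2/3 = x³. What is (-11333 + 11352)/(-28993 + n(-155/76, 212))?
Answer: -25021632/38193743081 ≈ -0.00065512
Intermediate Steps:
n(x, E) = -⅔ + x³
(-11333 + 11352)/(-28993 + n(-155/76, 212)) = (-11333 + 11352)/(-28993 + (-⅔ + (-155/76)³)) = 19/(-28993 + (-⅔ + (-155*1/76)³)) = 19/(-28993 + (-⅔ + (-155/76)³)) = 19/(-28993 + (-⅔ - 3723875/438976)) = 19/(-28993 - 12049577/1316928) = 19/(-38193743081/1316928) = 19*(-1316928/38193743081) = -25021632/38193743081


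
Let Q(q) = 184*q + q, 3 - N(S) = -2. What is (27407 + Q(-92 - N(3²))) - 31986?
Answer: -22524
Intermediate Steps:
N(S) = 5 (N(S) = 3 - 1*(-2) = 3 + 2 = 5)
Q(q) = 185*q
(27407 + Q(-92 - N(3²))) - 31986 = (27407 + 185*(-92 - 1*5)) - 31986 = (27407 + 185*(-92 - 5)) - 31986 = (27407 + 185*(-97)) - 31986 = (27407 - 17945) - 31986 = 9462 - 31986 = -22524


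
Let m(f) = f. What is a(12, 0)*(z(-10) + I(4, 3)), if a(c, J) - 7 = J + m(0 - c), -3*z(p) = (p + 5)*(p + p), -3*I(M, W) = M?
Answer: 520/3 ≈ 173.33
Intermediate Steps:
I(M, W) = -M/3
z(p) = -2*p*(5 + p)/3 (z(p) = -(p + 5)*(p + p)/3 = -(5 + p)*2*p/3 = -2*p*(5 + p)/3)
a(c, J) = 7 + J - c (a(c, J) = 7 + (J + (0 - c)) = 7 + (J - c) = 7 + J - c)
a(12, 0)*(z(-10) + I(4, 3)) = (7 + 0 - 1*12)*(-2/3*(-10)*(5 - 10) - 1/3*4) = (7 + 0 - 12)*(-2/3*(-10)*(-5) - 4/3) = -5*(-100/3 - 4/3) = -5*(-104/3) = 520/3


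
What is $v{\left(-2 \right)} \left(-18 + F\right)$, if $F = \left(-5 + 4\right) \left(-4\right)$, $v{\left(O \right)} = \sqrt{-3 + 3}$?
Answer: $0$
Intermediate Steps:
$v{\left(O \right)} = 0$ ($v{\left(O \right)} = \sqrt{0} = 0$)
$F = 4$ ($F = \left(-1\right) \left(-4\right) = 4$)
$v{\left(-2 \right)} \left(-18 + F\right) = 0 \left(-18 + 4\right) = 0 \left(-14\right) = 0$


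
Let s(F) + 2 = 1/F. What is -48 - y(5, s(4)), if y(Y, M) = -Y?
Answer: -43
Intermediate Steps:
s(F) = -2 + 1/F
-48 - y(5, s(4)) = -48 - (-1)*5 = -48 - 1*(-5) = -48 + 5 = -43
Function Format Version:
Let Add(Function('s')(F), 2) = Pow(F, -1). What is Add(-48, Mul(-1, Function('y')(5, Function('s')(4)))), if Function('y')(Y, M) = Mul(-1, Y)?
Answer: -43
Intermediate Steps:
Function('s')(F) = Add(-2, Pow(F, -1))
Add(-48, Mul(-1, Function('y')(5, Function('s')(4)))) = Add(-48, Mul(-1, Mul(-1, 5))) = Add(-48, Mul(-1, -5)) = Add(-48, 5) = -43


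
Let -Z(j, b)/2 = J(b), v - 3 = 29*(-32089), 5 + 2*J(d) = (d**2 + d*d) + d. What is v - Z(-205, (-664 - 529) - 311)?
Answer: 3591945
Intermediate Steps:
J(d) = -5/2 + d**2 + d/2 (J(d) = -5/2 + ((d**2 + d*d) + d)/2 = -5/2 + ((d**2 + d**2) + d)/2 = -5/2 + (2*d**2 + d)/2 = -5/2 + (d + 2*d**2)/2 = -5/2 + (d**2 + d/2) = -5/2 + d**2 + d/2)
v = -930578 (v = 3 + 29*(-32089) = 3 - 930581 = -930578)
Z(j, b) = 5 - b - 2*b**2 (Z(j, b) = -2*(-5/2 + b**2 + b/2) = 5 - b - 2*b**2)
v - Z(-205, (-664 - 529) - 311) = -930578 - (5 - ((-664 - 529) - 311) - 2*((-664 - 529) - 311)**2) = -930578 - (5 - (-1193 - 311) - 2*(-1193 - 311)**2) = -930578 - (5 - 1*(-1504) - 2*(-1504)**2) = -930578 - (5 + 1504 - 2*2262016) = -930578 - (5 + 1504 - 4524032) = -930578 - 1*(-4522523) = -930578 + 4522523 = 3591945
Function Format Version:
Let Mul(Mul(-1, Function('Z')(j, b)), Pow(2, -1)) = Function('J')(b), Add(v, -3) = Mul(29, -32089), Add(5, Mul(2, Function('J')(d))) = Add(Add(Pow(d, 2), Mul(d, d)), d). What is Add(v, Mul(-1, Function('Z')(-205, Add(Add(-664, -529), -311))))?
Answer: 3591945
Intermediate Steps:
Function('J')(d) = Add(Rational(-5, 2), Pow(d, 2), Mul(Rational(1, 2), d)) (Function('J')(d) = Add(Rational(-5, 2), Mul(Rational(1, 2), Add(Add(Pow(d, 2), Mul(d, d)), d))) = Add(Rational(-5, 2), Mul(Rational(1, 2), Add(Add(Pow(d, 2), Pow(d, 2)), d))) = Add(Rational(-5, 2), Mul(Rational(1, 2), Add(Mul(2, Pow(d, 2)), d))) = Add(Rational(-5, 2), Mul(Rational(1, 2), Add(d, Mul(2, Pow(d, 2))))) = Add(Rational(-5, 2), Add(Pow(d, 2), Mul(Rational(1, 2), d))) = Add(Rational(-5, 2), Pow(d, 2), Mul(Rational(1, 2), d)))
v = -930578 (v = Add(3, Mul(29, -32089)) = Add(3, -930581) = -930578)
Function('Z')(j, b) = Add(5, Mul(-1, b), Mul(-2, Pow(b, 2))) (Function('Z')(j, b) = Mul(-2, Add(Rational(-5, 2), Pow(b, 2), Mul(Rational(1, 2), b))) = Add(5, Mul(-1, b), Mul(-2, Pow(b, 2))))
Add(v, Mul(-1, Function('Z')(-205, Add(Add(-664, -529), -311)))) = Add(-930578, Mul(-1, Add(5, Mul(-1, Add(Add(-664, -529), -311)), Mul(-2, Pow(Add(Add(-664, -529), -311), 2))))) = Add(-930578, Mul(-1, Add(5, Mul(-1, Add(-1193, -311)), Mul(-2, Pow(Add(-1193, -311), 2))))) = Add(-930578, Mul(-1, Add(5, Mul(-1, -1504), Mul(-2, Pow(-1504, 2))))) = Add(-930578, Mul(-1, Add(5, 1504, Mul(-2, 2262016)))) = Add(-930578, Mul(-1, Add(5, 1504, -4524032))) = Add(-930578, Mul(-1, -4522523)) = Add(-930578, 4522523) = 3591945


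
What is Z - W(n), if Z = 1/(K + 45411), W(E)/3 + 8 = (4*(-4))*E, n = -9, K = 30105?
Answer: -30810527/75516 ≈ -408.00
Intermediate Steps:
W(E) = -24 - 48*E (W(E) = -24 + 3*((4*(-4))*E) = -24 + 3*(-16*E) = -24 - 48*E)
Z = 1/75516 (Z = 1/(30105 + 45411) = 1/75516 ≈ 1.3242e-5)
Z - W(n) = 1/75516 - (-24 - 48*(-9)) = 1/75516 - (-24 + 432) = 1/75516 - 1*408 = 1/75516 - 408 = -30810527/75516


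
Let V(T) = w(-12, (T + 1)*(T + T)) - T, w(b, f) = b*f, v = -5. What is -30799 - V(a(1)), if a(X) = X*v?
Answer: -30324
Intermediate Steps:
a(X) = -5*X (a(X) = X*(-5) = -5*X)
V(T) = -T - 24*T*(1 + T) (V(T) = -12*(T + 1)*(T + T) - T = -12*(1 + T)*2*T - T = -24*T*(1 + T) - T = -T - 24*T*(1 + T))
-30799 - V(a(1)) = -30799 - (-5*1)*(-25 - (-120)) = -30799 - (-5)*(-25 - 24*(-5)) = -30799 - (-5)*(-25 + 120) = -30799 - (-5)*95 = -30799 - 1*(-475) = -30799 + 475 = -30324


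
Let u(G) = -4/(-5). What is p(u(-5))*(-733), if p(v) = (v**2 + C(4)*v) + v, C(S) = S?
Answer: -85028/25 ≈ -3401.1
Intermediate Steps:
u(G) = 4/5 (u(G) = -4*(-1/5) = 4/5)
p(v) = v**2 + 5*v (p(v) = (v**2 + 4*v) + v = v**2 + 5*v)
p(u(-5))*(-733) = (4*(5 + 4/5)/5)*(-733) = ((4/5)*(29/5))*(-733) = (116/25)*(-733) = -85028/25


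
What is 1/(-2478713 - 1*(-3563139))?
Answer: 1/1084426 ≈ 9.2215e-7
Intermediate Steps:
1/(-2478713 - 1*(-3563139)) = 1/(-2478713 + 3563139) = 1/1084426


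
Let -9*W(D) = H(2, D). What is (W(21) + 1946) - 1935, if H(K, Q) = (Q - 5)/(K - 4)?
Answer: 107/9 ≈ 11.889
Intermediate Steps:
H(K, Q) = (-5 + Q)/(-4 + K)
W(D) = -5/18 + D/18 (W(D) = -(-5 + D)/(9*(-4 + 2)) = -(-5 + D)/(9*(-2)) = -(-1)*(-5 + D)/18 = -(5/2 - D/2)/9 = -5/18 + D/18)
(W(21) + 1946) - 1935 = ((-5/18 + (1/18)*21) + 1946) - 1935 = ((-5/18 + 7/6) + 1946) - 1935 = (8/9 + 1946) - 1935 = 17522/9 - 1935 = 107/9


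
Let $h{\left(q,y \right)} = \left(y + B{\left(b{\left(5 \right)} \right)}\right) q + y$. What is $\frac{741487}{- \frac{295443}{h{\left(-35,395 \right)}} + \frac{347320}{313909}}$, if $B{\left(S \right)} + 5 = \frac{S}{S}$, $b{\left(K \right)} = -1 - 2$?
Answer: $\frac{1031124331085690}{32452699829} \approx 31773.0$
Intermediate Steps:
$b{\left(K \right)} = -3$
$B{\left(S \right)} = -4$ ($B{\left(S \right)} = -5 + \frac{S}{S} = -5 + 1 = -4$)
$h{\left(q,y \right)} = y + q \left(-4 + y\right)$ ($h{\left(q,y \right)} = \left(y - 4\right) q + y = \left(-4 + y\right) q + y = q \left(-4 + y\right) + y = y + q \left(-4 + y\right)$)
$\frac{741487}{- \frac{295443}{h{\left(-35,395 \right)}} + \frac{347320}{313909}} = \frac{741487}{- \frac{295443}{395 - -140 - 13825} + \frac{347320}{313909}} = \frac{741487}{- \frac{295443}{395 + 140 - 13825} + 347320 \cdot \frac{1}{313909}} = \frac{741487}{- \frac{295443}{-13290} + \frac{347320}{313909}} = \frac{741487}{\left(-295443\right) \left(- \frac{1}{13290}\right) + \frac{347320}{313909}} = \frac{741487}{\frac{98481}{4430} + \frac{347320}{313909}} = \frac{741487}{\frac{32452699829}{1390616870}} = 741487 \cdot \frac{1390616870}{32452699829} = \frac{1031124331085690}{32452699829}$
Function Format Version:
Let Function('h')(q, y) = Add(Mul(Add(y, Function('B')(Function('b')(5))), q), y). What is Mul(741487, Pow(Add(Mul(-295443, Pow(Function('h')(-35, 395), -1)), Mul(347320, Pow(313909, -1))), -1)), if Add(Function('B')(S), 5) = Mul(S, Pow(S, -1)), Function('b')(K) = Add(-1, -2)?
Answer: Rational(1031124331085690, 32452699829) ≈ 31773.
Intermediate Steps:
Function('b')(K) = -3
Function('B')(S) = -4 (Function('B')(S) = Add(-5, Mul(S, Pow(S, -1))) = Add(-5, 1) = -4)
Function('h')(q, y) = Add(y, Mul(q, Add(-4, y))) (Function('h')(q, y) = Add(Mul(Add(y, -4), q), y) = Add(Mul(Add(-4, y), q), y) = Add(Mul(q, Add(-4, y)), y) = Add(y, Mul(q, Add(-4, y))))
Mul(741487, Pow(Add(Mul(-295443, Pow(Function('h')(-35, 395), -1)), Mul(347320, Pow(313909, -1))), -1)) = Mul(741487, Pow(Add(Mul(-295443, Pow(Add(395, Mul(-4, -35), Mul(-35, 395)), -1)), Mul(347320, Pow(313909, -1))), -1)) = Mul(741487, Pow(Add(Mul(-295443, Pow(Add(395, 140, -13825), -1)), Mul(347320, Rational(1, 313909))), -1)) = Mul(741487, Pow(Add(Mul(-295443, Pow(-13290, -1)), Rational(347320, 313909)), -1)) = Mul(741487, Pow(Add(Mul(-295443, Rational(-1, 13290)), Rational(347320, 313909)), -1)) = Mul(741487, Pow(Add(Rational(98481, 4430), Rational(347320, 313909)), -1)) = Mul(741487, Pow(Rational(32452699829, 1390616870), -1)) = Mul(741487, Rational(1390616870, 32452699829)) = Rational(1031124331085690, 32452699829)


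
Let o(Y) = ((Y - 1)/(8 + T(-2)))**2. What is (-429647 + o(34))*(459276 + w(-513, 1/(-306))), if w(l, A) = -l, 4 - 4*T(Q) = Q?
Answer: -71312451337479/361 ≈ -1.9754e+11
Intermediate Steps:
T(Q) = 1 - Q/4
o(Y) = (-2/19 + 2*Y/19)**2 (o(Y) = ((Y - 1)/(8 + (1 - 1/4*(-2))))**2 = ((-1 + Y)/(8 + (1 + 1/2)))**2 = ((-1 + Y)/(8 + 3/2))**2 = ((-1 + Y)/(19/2))**2 = ((-1 + Y)*(2/19))**2 = (-2/19 + 2*Y/19)**2)
(-429647 + o(34))*(459276 + w(-513, 1/(-306))) = (-429647 + 4*(-1 + 34)**2/361)*(459276 - 1*(-513)) = (-429647 + (4/361)*33**2)*(459276 + 513) = (-429647 + (4/361)*1089)*459789 = (-429647 + 4356/361)*459789 = -155098211/361*459789 = -71312451337479/361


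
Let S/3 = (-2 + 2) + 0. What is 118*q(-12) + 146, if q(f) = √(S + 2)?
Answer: 146 + 118*√2 ≈ 312.88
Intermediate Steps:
S = 0 (S = 3*((-2 + 2) + 0) = 3*(0 + 0) = 3*0 = 0)
q(f) = √2 (q(f) = √(0 + 2) = √2)
118*q(-12) + 146 = 118*√2 + 146 = 146 + 118*√2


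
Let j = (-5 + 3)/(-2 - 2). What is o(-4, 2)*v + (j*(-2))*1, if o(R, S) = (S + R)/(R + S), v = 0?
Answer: -1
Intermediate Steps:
o(R, S) = 1 (o(R, S) = (R + S)/(R + S) = 1)
j = ½ (j = -2/(-4) = -2*(-¼) = ½ ≈ 0.50000)
o(-4, 2)*v + (j*(-2))*1 = 1*0 + ((½)*(-2))*1 = 0 - 1*1 = 0 - 1 = -1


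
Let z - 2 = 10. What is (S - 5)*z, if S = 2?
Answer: -36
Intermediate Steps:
z = 12 (z = 2 + 10 = 12)
(S - 5)*z = (2 - 5)*12 = -3*12 = -36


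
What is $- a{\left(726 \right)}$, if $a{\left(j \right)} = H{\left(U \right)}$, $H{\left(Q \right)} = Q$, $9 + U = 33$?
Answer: $-24$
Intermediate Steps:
$U = 24$ ($U = -9 + 33 = 24$)
$a{\left(j \right)} = 24$
$- a{\left(726 \right)} = \left(-1\right) 24 = -24$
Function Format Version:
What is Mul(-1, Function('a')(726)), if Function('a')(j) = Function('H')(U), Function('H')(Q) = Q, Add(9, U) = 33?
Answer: -24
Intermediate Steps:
U = 24 (U = Add(-9, 33) = 24)
Function('a')(j) = 24
Mul(-1, Function('a')(726)) = Mul(-1, 24) = -24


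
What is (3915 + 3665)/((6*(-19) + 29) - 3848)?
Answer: -7580/3933 ≈ -1.9273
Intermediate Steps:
(3915 + 3665)/((6*(-19) + 29) - 3848) = 7580/((-114 + 29) - 3848) = 7580/(-85 - 3848) = 7580/(-3933) = 7580*(-1/3933) = -7580/3933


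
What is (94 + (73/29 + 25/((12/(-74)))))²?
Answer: 100620961/30276 ≈ 3323.5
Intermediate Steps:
(94 + (73/29 + 25/((12/(-74)))))² = (94 + (73*(1/29) + 25/((12*(-1/74)))))² = (94 + (73/29 + 25/(-6/37)))² = (94 + (73/29 + 25*(-37/6)))² = (94 + (73/29 - 925/6))² = (94 - 26387/174)² = (-10031/174)² = 100620961/30276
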